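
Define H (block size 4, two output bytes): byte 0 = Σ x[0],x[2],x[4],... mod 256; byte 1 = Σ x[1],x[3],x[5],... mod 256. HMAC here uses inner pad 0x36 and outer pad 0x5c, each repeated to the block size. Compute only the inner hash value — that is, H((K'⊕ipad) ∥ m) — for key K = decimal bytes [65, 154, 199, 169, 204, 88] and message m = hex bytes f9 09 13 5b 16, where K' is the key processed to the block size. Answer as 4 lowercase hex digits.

Key decimal bytes [65, 154, 199, 169, 204, 88] = 41 9a c7 a9 cc 58 is 6 bytes > B = 4, so hash it first: H(key) = d4 9b, then zero-pad to 4 bytes: K' = d4 9b 00 00.
K' ⊕ ipad = e2 ad 36 36.
Inner input = e2 ad 36 36 ∥ f9 09 13 5b 16.
Inner hash: even-index sum = 570 mod 256 = 58; odd-index sum = 327 mod 256 = 71 → 3a 47.

3a47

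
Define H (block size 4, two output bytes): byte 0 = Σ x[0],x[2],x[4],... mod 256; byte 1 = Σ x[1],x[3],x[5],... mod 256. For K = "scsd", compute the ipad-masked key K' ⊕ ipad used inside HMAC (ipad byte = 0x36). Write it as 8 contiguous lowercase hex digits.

Key "scsd" = 73 63 73 64 is exactly B = 4 bytes: K' = 73 63 73 64.
XOR each byte with 0x36: 73⊕36=45, 63⊕36=55, 73⊕36=45, 64⊕36=52.

45554552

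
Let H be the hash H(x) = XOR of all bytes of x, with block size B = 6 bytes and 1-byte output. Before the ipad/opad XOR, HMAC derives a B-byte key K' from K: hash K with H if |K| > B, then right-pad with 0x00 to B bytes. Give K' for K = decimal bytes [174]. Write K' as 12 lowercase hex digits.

ae0000000000

Key decimal bytes [174] = ae is 1 byte ≤ B = 6; zero-pad to 6 bytes: K' = ae 00 00 00 00 00.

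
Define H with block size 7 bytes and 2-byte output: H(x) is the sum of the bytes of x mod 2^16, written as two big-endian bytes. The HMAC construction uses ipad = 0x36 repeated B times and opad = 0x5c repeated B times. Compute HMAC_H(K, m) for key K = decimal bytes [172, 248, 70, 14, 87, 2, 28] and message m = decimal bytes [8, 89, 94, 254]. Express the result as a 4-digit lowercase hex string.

0339

Key decimal bytes [172, 248, 70, 14, 87, 2, 28] = ac f8 46 0e 57 02 1c is exactly B = 7 bytes: K' = ac f8 46 0e 57 02 1c.
K' ⊕ ipad = 9a ce 70 38 61 34 2a.  K' ⊕ opad = f0 a4 1a 52 0b 5e 40.
Inner input = (K'⊕ipad) ∥ m = 9a ce 70 38 61 34 2a ∥ 08 59 5e fe.
Inner hash: sum = 154+206+112+56+97+52+42+8+89+94+254 = 1164 → 04 8c.
Outer input = (K'⊕opad) ∥ inner = f0 a4 1a 52 0b 5e 40 ∥ 04 8c.
Outer hash (tag): sum = 240+164+26+82+11+94+64+4+140 = 825 → 03 39.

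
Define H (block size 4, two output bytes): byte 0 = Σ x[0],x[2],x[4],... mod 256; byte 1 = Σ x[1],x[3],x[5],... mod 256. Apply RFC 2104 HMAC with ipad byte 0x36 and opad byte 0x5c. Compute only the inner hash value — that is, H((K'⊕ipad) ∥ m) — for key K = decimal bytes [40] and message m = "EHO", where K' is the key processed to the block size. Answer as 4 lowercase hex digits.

e8b4

Key decimal bytes [40] = 28 is 1 byte ≤ B = 4; zero-pad to 4 bytes: K' = 28 00 00 00.
K' ⊕ ipad = 1e 36 36 36.
Inner input = 1e 36 36 36 ∥ 45 48 4f.
Inner hash: even-index sum = 232 mod 256 = 232; odd-index sum = 180 mod 256 = 180 → e8 b4.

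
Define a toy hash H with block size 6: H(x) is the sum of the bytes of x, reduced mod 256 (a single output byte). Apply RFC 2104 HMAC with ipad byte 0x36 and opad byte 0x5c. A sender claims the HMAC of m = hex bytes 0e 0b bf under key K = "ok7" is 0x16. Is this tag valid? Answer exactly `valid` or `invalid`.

Key "ok7" = 6f 6b 37 is 3 bytes ≤ B = 6; zero-pad to 6 bytes: K' = 6f 6b 37 00 00 00.
K' ⊕ ipad = 59 5d 01 36 36 36; K' ⊕ opad = 33 37 6b 5c 5c 5c.
Inner hash: sum = 89+93+1+54+54+54+14+11+191 = 561; mod 256 = 49 → 31.
Outer hash (recomputed tag): sum = 51+55+107+92+92+92+49 = 538; mod 256 = 26 → 1a.
Recomputed tag = 1a; claimed = 16 → mismatch.

invalid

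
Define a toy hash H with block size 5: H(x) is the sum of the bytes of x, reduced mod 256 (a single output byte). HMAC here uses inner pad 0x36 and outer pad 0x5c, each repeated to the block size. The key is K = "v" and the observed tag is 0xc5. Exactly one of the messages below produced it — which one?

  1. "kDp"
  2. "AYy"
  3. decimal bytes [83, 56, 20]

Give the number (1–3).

2

Key "v" = 76 is 1 byte ≤ B = 5; zero-pad to 5 bytes: K' = 76 00 00 00 00.
K' ⊕ ipad = 40 36 36 36 36; K' ⊕ opad = 2a 5c 5c 5c 5c.
m1: inner = H(40 36 36 36 36 6b 44 70) = 37; tag = H(2a 5c 5c 5c 5c 37) = d1
m2: inner = H(40 36 36 36 36 41 59 79) = 2b; tag = H(2a 5c 5c 5c 5c 2b) = c5 ← matches
m3: inner = H(40 36 36 36 36 53 38 14) = b7; tag = H(2a 5c 5c 5c 5c b7) = 51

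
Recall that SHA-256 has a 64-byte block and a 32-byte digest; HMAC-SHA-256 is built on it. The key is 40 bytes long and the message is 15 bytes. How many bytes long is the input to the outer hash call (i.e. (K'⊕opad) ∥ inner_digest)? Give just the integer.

Key is 40 ≤ 64 bytes, zero-padded: |K'| = 64.
Outer input = (K'⊕opad) ∥ H(inner) → 64 + 32 = 96 bytes.

96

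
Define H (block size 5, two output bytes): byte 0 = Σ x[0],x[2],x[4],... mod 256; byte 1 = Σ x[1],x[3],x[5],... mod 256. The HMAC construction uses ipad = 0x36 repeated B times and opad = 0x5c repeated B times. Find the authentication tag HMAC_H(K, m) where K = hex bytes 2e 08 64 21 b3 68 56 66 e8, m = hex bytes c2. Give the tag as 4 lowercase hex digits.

5028

Key hex bytes 2e 08 64 21 b3 68 56 66 e8 is 9 bytes > B = 5, so hash it first: H(key) = 83 f7, then zero-pad to 5 bytes: K' = 83 f7 00 00 00.
K' ⊕ ipad = b5 c1 36 36 36.  K' ⊕ opad = df ab 5c 5c 5c.
Inner input = (K'⊕ipad) ∥ m = b5 c1 36 36 36 ∥ c2.
Inner hash: even-index sum = 289 mod 256 = 33; odd-index sum = 441 mod 256 = 185 → 21 b9.
Outer input = (K'⊕opad) ∥ inner = df ab 5c 5c 5c ∥ 21 b9.
Outer hash (tag): even-index sum = 592 mod 256 = 80; odd-index sum = 296 mod 256 = 40 → 50 28.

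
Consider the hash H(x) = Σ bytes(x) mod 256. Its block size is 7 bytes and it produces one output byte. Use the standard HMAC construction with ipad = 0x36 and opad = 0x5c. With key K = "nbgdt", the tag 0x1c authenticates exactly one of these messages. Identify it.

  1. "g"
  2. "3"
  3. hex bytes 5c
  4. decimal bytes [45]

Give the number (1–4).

Key "nbgdt" = 6e 62 67 64 74 is 5 bytes ≤ B = 7; zero-pad to 7 bytes: K' = 6e 62 67 64 74 00 00.
K' ⊕ ipad = 58 54 51 52 42 36 36; K' ⊕ opad = 32 3e 3b 38 28 5c 5c.
m1: inner = H(58 54 51 52 42 36 36 67) = 64; tag = H(32 3e 3b 38 28 5c 5c 64) = 27
m2: inner = H(58 54 51 52 42 36 36 33) = 30; tag = H(32 3e 3b 38 28 5c 5c 30) = f3
m3: inner = H(58 54 51 52 42 36 36 5c) = 59; tag = H(32 3e 3b 38 28 5c 5c 59) = 1c ← matches
m4: inner = H(58 54 51 52 42 36 36 2d) = 2a; tag = H(32 3e 3b 38 28 5c 5c 2a) = ed

3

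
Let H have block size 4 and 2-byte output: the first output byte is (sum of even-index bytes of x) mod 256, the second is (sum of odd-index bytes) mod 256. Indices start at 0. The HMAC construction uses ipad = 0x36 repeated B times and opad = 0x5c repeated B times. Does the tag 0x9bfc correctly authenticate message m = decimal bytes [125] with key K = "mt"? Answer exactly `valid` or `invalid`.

Key "mt" = 6d 74 is 2 bytes ≤ B = 4; zero-pad to 4 bytes: K' = 6d 74 00 00.
K' ⊕ ipad = 5b 42 36 36; K' ⊕ opad = 31 28 5c 5c.
Inner hash: even-index sum = 270 mod 256 = 14; odd-index sum = 120 mod 256 = 120 → 0e 78.
Outer hash (recomputed tag): even-index sum = 155 mod 256 = 155; odd-index sum = 252 mod 256 = 252 → 9b fc.
Recomputed tag = 9bfc; claimed = 9bfc → match.

valid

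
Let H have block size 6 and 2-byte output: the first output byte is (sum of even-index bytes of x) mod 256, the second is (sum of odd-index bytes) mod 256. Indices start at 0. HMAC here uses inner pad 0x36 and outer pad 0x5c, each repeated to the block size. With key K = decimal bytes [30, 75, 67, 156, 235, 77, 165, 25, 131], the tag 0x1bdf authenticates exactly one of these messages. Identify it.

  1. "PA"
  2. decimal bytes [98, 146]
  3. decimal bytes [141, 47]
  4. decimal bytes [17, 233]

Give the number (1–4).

Key decimal bytes [30, 75, 67, 156, 235, 77, 165, 25, 131] = 1e 4b 43 9c eb 4d a5 19 83 is 9 bytes > B = 6, so hash it first: H(key) = 74 4d, then zero-pad to 6 bytes: K' = 74 4d 00 00 00 00.
K' ⊕ ipad = 42 7b 36 36 36 36; K' ⊕ opad = 28 11 5c 5c 5c 5c.
m1: inner = H(42 7b 36 36 36 36 50 41) = fe 28; tag = H(28 11 5c 5c 5c 5c fe 28) = def1
m2: inner = H(42 7b 36 36 36 36 62 92) = 10 79; tag = H(28 11 5c 5c 5c 5c 10 79) = f042
m3: inner = H(42 7b 36 36 36 36 8d 2f) = 3b 16; tag = H(28 11 5c 5c 5c 5c 3b 16) = 1bdf ← matches
m4: inner = H(42 7b 36 36 36 36 11 e9) = bf d0; tag = H(28 11 5c 5c 5c 5c bf d0) = 9f99

3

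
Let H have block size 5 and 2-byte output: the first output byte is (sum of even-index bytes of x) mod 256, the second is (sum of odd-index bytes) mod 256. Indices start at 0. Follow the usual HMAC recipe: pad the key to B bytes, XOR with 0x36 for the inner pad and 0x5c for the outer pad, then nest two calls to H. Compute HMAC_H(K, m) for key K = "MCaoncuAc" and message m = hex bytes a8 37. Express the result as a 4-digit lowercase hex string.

Key "MCaoncuAc" = 4d 43 61 6f 6e 63 75 41 63 is 9 bytes > B = 5, so hash it first: H(key) = f4 56, then zero-pad to 5 bytes: K' = f4 56 00 00 00.
K' ⊕ ipad = c2 60 36 36 36.  K' ⊕ opad = a8 0a 5c 5c 5c.
Inner input = (K'⊕ipad) ∥ m = c2 60 36 36 36 ∥ a8 37.
Inner hash: even-index sum = 357 mod 256 = 101; odd-index sum = 318 mod 256 = 62 → 65 3e.
Outer input = (K'⊕opad) ∥ inner = a8 0a 5c 5c 5c ∥ 65 3e.
Outer hash (tag): even-index sum = 414 mod 256 = 158; odd-index sum = 203 mod 256 = 203 → 9e cb.

9ecb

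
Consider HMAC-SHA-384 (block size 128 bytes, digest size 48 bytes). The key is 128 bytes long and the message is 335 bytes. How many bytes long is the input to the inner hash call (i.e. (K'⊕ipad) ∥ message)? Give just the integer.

Key is 128 ≤ 128 bytes, zero-padded: |K'| = 128.
Inner input = (K'⊕ipad) ∥ m → 128 + 335 = 463 bytes.

463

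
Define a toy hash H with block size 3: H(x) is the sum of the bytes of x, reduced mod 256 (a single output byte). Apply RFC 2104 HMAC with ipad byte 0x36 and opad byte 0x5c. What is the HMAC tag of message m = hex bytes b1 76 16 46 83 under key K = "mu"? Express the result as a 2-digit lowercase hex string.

90

Key "mu" = 6d 75 is 2 bytes ≤ B = 3; zero-pad to 3 bytes: K' = 6d 75 00.
K' ⊕ ipad = 5b 43 36.  K' ⊕ opad = 31 29 5c.
Inner input = (K'⊕ipad) ∥ m = 5b 43 36 ∥ b1 76 16 46 83.
Inner hash: sum = 91+67+54+177+118+22+70+131 = 730; mod 256 = 218 → da.
Outer input = (K'⊕opad) ∥ inner = 31 29 5c ∥ da.
Outer hash (tag): sum = 49+41+92+218 = 400; mod 256 = 144 → 90.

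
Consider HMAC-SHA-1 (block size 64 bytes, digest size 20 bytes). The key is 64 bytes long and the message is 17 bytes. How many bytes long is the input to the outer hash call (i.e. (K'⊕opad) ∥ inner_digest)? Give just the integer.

84

Key is 64 ≤ 64 bytes, zero-padded: |K'| = 64.
Outer input = (K'⊕opad) ∥ H(inner) → 64 + 20 = 84 bytes.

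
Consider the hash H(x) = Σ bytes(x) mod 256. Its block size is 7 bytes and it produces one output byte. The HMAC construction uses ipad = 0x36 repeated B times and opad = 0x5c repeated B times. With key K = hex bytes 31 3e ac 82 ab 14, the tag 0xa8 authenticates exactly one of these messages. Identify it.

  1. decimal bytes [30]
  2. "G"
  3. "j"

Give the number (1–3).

Key hex bytes 31 3e ac 82 ab 14 is 6 bytes ≤ B = 7; zero-pad to 7 bytes: K' = 31 3e ac 82 ab 14 00.
K' ⊕ ipad = 07 08 9a b4 9d 22 36; K' ⊕ opad = 6d 62 f0 de f7 48 5c.
m1: inner = H(07 08 9a b4 9d 22 36 1e) = 70; tag = H(6d 62 f0 de f7 48 5c 70) = a8 ← matches
m2: inner = H(07 08 9a b4 9d 22 36 47) = 99; tag = H(6d 62 f0 de f7 48 5c 99) = d1
m3: inner = H(07 08 9a b4 9d 22 36 6a) = bc; tag = H(6d 62 f0 de f7 48 5c bc) = f4

1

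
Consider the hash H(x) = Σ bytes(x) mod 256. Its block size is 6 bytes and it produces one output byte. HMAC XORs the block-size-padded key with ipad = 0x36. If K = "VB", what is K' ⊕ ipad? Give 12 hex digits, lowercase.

Key "VB" = 56 42 is 2 bytes ≤ B = 6; zero-pad to 6 bytes: K' = 56 42 00 00 00 00.
XOR each byte with 0x36: 56⊕36=60, 42⊕36=74, 00⊕36=36, 00⊕36=36, 00⊕36=36, 00⊕36=36.

607436363636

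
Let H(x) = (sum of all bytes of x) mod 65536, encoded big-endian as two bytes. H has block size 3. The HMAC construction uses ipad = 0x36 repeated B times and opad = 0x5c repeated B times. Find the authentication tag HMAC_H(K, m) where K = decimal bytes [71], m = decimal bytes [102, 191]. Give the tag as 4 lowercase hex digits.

Key decimal bytes [71] = 47 is 1 byte ≤ B = 3; zero-pad to 3 bytes: K' = 47 00 00.
K' ⊕ ipad = 71 36 36.  K' ⊕ opad = 1b 5c 5c.
Inner input = (K'⊕ipad) ∥ m = 71 36 36 ∥ 66 bf.
Inner hash: sum = 113+54+54+102+191 = 514 → 02 02.
Outer input = (K'⊕opad) ∥ inner = 1b 5c 5c ∥ 02 02.
Outer hash (tag): sum = 27+92+92+2+2 = 215 → 00 d7.

00d7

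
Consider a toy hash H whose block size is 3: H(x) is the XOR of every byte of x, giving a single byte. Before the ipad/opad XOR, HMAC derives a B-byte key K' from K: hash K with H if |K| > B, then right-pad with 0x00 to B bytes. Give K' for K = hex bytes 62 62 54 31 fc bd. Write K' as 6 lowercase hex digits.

240000

|K| = 6 > B = 3, so first hash the key.
H(K): XOR 62⊕62⊕54⊕31⊕fc⊕bd = 24.
Zero-pad H(K) = 24 to 3 bytes: K' = 24 00 00.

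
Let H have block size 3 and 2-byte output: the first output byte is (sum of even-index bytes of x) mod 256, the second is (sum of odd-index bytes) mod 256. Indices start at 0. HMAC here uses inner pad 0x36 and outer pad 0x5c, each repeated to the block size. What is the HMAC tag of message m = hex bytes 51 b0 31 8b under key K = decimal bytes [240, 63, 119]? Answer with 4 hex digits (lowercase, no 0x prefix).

Key decimal bytes [240, 63, 119] = f0 3f 77 is exactly B = 3 bytes: K' = f0 3f 77.
K' ⊕ ipad = c6 09 41.  K' ⊕ opad = ac 63 2b.
Inner input = (K'⊕ipad) ∥ m = c6 09 41 ∥ 51 b0 31 8b.
Inner hash: even-index sum = 578 mod 256 = 66; odd-index sum = 139 mod 256 = 139 → 42 8b.
Outer input = (K'⊕opad) ∥ inner = ac 63 2b ∥ 42 8b.
Outer hash (tag): even-index sum = 354 mod 256 = 98; odd-index sum = 165 mod 256 = 165 → 62 a5.

62a5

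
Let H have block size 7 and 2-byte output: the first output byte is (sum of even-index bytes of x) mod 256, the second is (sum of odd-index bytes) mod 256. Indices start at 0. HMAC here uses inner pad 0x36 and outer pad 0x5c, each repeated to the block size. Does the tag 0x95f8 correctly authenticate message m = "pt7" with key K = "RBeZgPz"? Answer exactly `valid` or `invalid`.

Key "RBeZgPz" = 52 42 65 5a 67 50 7a is exactly B = 7 bytes: K' = 52 42 65 5a 67 50 7a.
K' ⊕ ipad = 64 74 53 6c 51 66 4c; K' ⊕ opad = 0e 1e 39 06 3b 0c 26.
Inner hash: even-index sum = 456 mod 256 = 200; odd-index sum = 493 mod 256 = 237 → c8 ed.
Outer hash (recomputed tag): even-index sum = 405 mod 256 = 149; odd-index sum = 248 mod 256 = 248 → 95 f8.
Recomputed tag = 95f8; claimed = 95f8 → match.

valid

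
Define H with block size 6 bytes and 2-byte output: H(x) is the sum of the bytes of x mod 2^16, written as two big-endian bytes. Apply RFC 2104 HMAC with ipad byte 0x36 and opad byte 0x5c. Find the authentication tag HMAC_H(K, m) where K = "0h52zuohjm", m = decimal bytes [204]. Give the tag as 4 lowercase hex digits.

0314

Key "0h52zuohjm" = 30 68 35 32 7a 75 6f 68 6a 6d is 10 bytes > B = 6, so hash it first: H(key) = 03 9c, then zero-pad to 6 bytes: K' = 03 9c 00 00 00 00.
K' ⊕ ipad = 35 aa 36 36 36 36.  K' ⊕ opad = 5f c0 5c 5c 5c 5c.
Inner input = (K'⊕ipad) ∥ m = 35 aa 36 36 36 36 ∥ cc.
Inner hash: sum = 53+170+54+54+54+54+204 = 643 → 02 83.
Outer input = (K'⊕opad) ∥ inner = 5f c0 5c 5c 5c 5c ∥ 02 83.
Outer hash (tag): sum = 95+192+92+92+92+92+2+131 = 788 → 03 14.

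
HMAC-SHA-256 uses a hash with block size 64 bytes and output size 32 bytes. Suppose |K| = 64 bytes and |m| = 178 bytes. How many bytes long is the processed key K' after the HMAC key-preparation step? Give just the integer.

Key is 64 ≤ 64 bytes, zero-padded: |K'| = 64.

64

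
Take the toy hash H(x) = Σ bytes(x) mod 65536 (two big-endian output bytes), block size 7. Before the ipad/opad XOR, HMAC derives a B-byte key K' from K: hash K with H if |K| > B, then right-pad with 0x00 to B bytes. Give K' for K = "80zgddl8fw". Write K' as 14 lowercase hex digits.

|K| = 10 > B = 7, so first hash the key.
H(K): sum = 56+48+122+103+100+100+108+56+102+119 = 914 → 03 92.
Zero-pad H(K) = 03 92 to 7 bytes: K' = 03 92 00 00 00 00 00.

03920000000000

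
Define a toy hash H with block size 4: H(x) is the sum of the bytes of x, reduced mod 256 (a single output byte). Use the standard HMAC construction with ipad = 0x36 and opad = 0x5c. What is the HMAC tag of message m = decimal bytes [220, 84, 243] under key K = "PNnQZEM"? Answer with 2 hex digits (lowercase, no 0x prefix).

Key "PNnQZEM" = 50 4e 6e 51 5a 45 4d is 7 bytes > B = 4, so hash it first: H(key) = 49, then zero-pad to 4 bytes: K' = 49 00 00 00.
K' ⊕ ipad = 7f 36 36 36.  K' ⊕ opad = 15 5c 5c 5c.
Inner input = (K'⊕ipad) ∥ m = 7f 36 36 36 ∥ dc 54 f3.
Inner hash: sum = 127+54+54+54+220+84+243 = 836; mod 256 = 68 → 44.
Outer input = (K'⊕opad) ∥ inner = 15 5c 5c 5c ∥ 44.
Outer hash (tag): sum = 21+92+92+92+68 = 365; mod 256 = 109 → 6d.

6d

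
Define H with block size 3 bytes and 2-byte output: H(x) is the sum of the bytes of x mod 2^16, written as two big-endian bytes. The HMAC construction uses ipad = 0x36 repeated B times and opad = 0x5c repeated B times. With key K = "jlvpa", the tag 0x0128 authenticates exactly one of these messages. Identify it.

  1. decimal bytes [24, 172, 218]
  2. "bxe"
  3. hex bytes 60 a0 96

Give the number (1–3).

Key "jlvpa" = 6a 6c 76 70 61 is 5 bytes > B = 3, so hash it first: H(key) = 02 1d, then zero-pad to 3 bytes: K' = 02 1d 00.
K' ⊕ ipad = 34 2b 36; K' ⊕ opad = 5e 41 5c.
m1: inner = H(34 2b 36 18 ac da) = 02 33; tag = H(5e 41 5c 02 33) = 0130
m2: inner = H(34 2b 36 62 78 65) = 01 d4; tag = H(5e 41 5c 01 d4) = 01d0
m3: inner = H(34 2b 36 60 a0 96) = 02 2b; tag = H(5e 41 5c 02 2b) = 0128 ← matches

3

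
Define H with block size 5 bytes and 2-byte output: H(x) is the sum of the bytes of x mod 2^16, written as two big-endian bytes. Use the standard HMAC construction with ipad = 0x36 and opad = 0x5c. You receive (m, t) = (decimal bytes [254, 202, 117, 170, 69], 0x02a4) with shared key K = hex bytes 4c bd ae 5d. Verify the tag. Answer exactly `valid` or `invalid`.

Key hex bytes 4c bd ae 5d is 4 bytes ≤ B = 5; zero-pad to 5 bytes: K' = 4c bd ae 5d 00.
K' ⊕ ipad = 7a 8b 98 6b 36; K' ⊕ opad = 10 e1 f2 01 5c.
Inner hash: sum = 122+139+152+107+54+254+202+117+170+69 = 1386 → 05 6a.
Outer hash (recomputed tag): sum = 16+225+242+1+92+5+106 = 687 → 02 af.
Recomputed tag = 02af; claimed = 02a4 → mismatch.

invalid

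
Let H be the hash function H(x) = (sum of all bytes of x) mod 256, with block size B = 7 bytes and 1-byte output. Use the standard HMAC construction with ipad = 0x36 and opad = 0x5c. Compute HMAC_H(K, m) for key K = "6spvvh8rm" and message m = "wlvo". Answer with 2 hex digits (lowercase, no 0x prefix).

Key "6spvvh8rm" = 36 73 70 76 76 68 38 72 6d is 9 bytes > B = 7, so hash it first: H(key) = 84, then zero-pad to 7 bytes: K' = 84 00 00 00 00 00 00.
K' ⊕ ipad = b2 36 36 36 36 36 36.  K' ⊕ opad = d8 5c 5c 5c 5c 5c 5c.
Inner input = (K'⊕ipad) ∥ m = b2 36 36 36 36 36 36 ∥ 77 6c 76 6f.
Inner hash: sum = 178+54+54+54+54+54+54+119+108+118+111 = 958; mod 256 = 190 → be.
Outer input = (K'⊕opad) ∥ inner = d8 5c 5c 5c 5c 5c 5c ∥ be.
Outer hash (tag): sum = 216+92+92+92+92+92+92+190 = 958; mod 256 = 190 → be.

be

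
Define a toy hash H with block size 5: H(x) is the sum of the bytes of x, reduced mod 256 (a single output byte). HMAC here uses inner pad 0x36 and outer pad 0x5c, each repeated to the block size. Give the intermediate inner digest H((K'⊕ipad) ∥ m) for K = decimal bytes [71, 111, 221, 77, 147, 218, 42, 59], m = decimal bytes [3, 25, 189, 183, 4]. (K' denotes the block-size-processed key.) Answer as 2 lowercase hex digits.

Key decimal bytes [71, 111, 221, 77, 147, 218, 42, 59] = 47 6f dd 4d 93 da 2a 3b is 8 bytes > B = 5, so hash it first: H(key) = b2, then zero-pad to 5 bytes: K' = b2 00 00 00 00.
K' ⊕ ipad = 84 36 36 36 36.
Inner input = 84 36 36 36 36 ∥ 03 19 bd b7 04.
Inner hash: sum = 132+54+54+54+54+3+25+189+183+4 = 752; mod 256 = 240 → f0.

f0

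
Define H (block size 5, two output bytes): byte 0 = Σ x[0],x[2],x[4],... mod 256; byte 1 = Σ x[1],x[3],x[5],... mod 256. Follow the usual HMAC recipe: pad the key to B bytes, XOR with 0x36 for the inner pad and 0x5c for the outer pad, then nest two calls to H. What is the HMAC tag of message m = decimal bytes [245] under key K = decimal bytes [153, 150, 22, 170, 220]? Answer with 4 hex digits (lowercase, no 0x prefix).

Key decimal bytes [153, 150, 22, 170, 220] = 99 96 16 aa dc is exactly B = 5 bytes: K' = 99 96 16 aa dc.
K' ⊕ ipad = af a0 20 9c ea.  K' ⊕ opad = c5 ca 4a f6 80.
Inner input = (K'⊕ipad) ∥ m = af a0 20 9c ea ∥ f5.
Inner hash: even-index sum = 441 mod 256 = 185; odd-index sum = 561 mod 256 = 49 → b9 31.
Outer input = (K'⊕opad) ∥ inner = c5 ca 4a f6 80 ∥ b9 31.
Outer hash (tag): even-index sum = 448 mod 256 = 192; odd-index sum = 633 mod 256 = 121 → c0 79.

c079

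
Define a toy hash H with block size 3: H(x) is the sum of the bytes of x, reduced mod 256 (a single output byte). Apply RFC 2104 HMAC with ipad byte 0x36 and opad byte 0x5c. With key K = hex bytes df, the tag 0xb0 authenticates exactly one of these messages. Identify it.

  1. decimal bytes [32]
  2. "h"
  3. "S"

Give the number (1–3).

Key hex bytes df is 1 byte ≤ B = 3; zero-pad to 3 bytes: K' = df 00 00.
K' ⊕ ipad = e9 36 36; K' ⊕ opad = 83 5c 5c.
m1: inner = H(e9 36 36 20) = 75; tag = H(83 5c 5c 75) = b0 ← matches
m2: inner = H(e9 36 36 68) = bd; tag = H(83 5c 5c bd) = f8
m3: inner = H(e9 36 36 53) = a8; tag = H(83 5c 5c a8) = e3

1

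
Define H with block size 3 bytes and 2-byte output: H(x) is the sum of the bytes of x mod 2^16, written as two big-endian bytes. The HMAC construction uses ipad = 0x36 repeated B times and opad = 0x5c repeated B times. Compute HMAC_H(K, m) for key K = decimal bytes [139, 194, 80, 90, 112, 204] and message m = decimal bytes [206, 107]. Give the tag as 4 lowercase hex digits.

01d4

Key decimal bytes [139, 194, 80, 90, 112, 204] = 8b c2 50 5a 70 cc is 6 bytes > B = 3, so hash it first: H(key) = 03 33, then zero-pad to 3 bytes: K' = 03 33 00.
K' ⊕ ipad = 35 05 36.  K' ⊕ opad = 5f 6f 5c.
Inner input = (K'⊕ipad) ∥ m = 35 05 36 ∥ ce 6b.
Inner hash: sum = 53+5+54+206+107 = 425 → 01 a9.
Outer input = (K'⊕opad) ∥ inner = 5f 6f 5c ∥ 01 a9.
Outer hash (tag): sum = 95+111+92+1+169 = 468 → 01 d4.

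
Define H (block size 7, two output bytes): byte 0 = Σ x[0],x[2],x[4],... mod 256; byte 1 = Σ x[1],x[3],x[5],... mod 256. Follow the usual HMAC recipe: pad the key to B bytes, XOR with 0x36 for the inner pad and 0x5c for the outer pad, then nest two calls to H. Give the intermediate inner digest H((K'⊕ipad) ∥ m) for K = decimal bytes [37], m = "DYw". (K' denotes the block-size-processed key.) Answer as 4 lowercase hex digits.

0e5d

Key decimal bytes [37] = 25 is 1 byte ≤ B = 7; zero-pad to 7 bytes: K' = 25 00 00 00 00 00 00.
K' ⊕ ipad = 13 36 36 36 36 36 36.
Inner input = 13 36 36 36 36 36 36 ∥ 44 59 77.
Inner hash: even-index sum = 270 mod 256 = 14; odd-index sum = 349 mod 256 = 93 → 0e 5d.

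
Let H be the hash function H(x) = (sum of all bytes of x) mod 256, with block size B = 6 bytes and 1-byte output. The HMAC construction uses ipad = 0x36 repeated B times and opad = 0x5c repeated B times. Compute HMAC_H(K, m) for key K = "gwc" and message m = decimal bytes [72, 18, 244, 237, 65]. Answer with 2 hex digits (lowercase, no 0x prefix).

Key "gwc" = 67 77 63 is 3 bytes ≤ B = 6; zero-pad to 6 bytes: K' = 67 77 63 00 00 00.
K' ⊕ ipad = 51 41 55 36 36 36.  K' ⊕ opad = 3b 2b 3f 5c 5c 5c.
Inner input = (K'⊕ipad) ∥ m = 51 41 55 36 36 36 ∥ 48 12 f4 ed 41.
Inner hash: sum = 81+65+85+54+54+54+72+18+244+237+65 = 1029; mod 256 = 5 → 05.
Outer input = (K'⊕opad) ∥ inner = 3b 2b 3f 5c 5c 5c ∥ 05.
Outer hash (tag): sum = 59+43+63+92+92+92+5 = 446; mod 256 = 190 → be.

be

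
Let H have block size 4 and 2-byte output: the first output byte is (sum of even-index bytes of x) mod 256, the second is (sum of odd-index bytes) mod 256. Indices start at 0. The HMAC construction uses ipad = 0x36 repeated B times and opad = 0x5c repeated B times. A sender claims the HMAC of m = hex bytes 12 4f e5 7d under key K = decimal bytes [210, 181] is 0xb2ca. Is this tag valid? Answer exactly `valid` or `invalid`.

Key decimal bytes [210, 181] = d2 b5 is 2 bytes ≤ B = 4; zero-pad to 4 bytes: K' = d2 b5 00 00.
K' ⊕ ipad = e4 83 36 36; K' ⊕ opad = 8e e9 5c 5c.
Inner hash: even-index sum = 529 mod 256 = 17; odd-index sum = 389 mod 256 = 133 → 11 85.
Outer hash (recomputed tag): even-index sum = 251 mod 256 = 251; odd-index sum = 458 mod 256 = 202 → fb ca.
Recomputed tag = fbca; claimed = b2ca → mismatch.

invalid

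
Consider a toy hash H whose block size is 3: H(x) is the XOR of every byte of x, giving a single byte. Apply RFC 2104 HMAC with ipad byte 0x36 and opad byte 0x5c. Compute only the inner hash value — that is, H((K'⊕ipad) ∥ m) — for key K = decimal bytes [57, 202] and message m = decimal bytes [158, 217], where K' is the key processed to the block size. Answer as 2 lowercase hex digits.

Key decimal bytes [57, 202] = 39 ca is 2 bytes ≤ B = 3; zero-pad to 3 bytes: K' = 39 ca 00.
K' ⊕ ipad = 0f fc 36.
Inner input = 0f fc 36 ∥ 9e d9.
Inner hash: XOR 0f⊕fc⊕36⊕9e⊕d9 = 82.

82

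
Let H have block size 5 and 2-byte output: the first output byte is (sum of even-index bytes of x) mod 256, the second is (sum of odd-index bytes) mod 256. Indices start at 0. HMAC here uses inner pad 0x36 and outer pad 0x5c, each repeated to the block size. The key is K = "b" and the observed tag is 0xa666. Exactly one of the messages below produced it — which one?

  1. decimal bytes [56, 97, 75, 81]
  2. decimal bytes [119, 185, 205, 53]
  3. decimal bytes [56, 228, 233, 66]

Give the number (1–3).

Key "b" = 62 is 1 byte ≤ B = 5; zero-pad to 5 bytes: K' = 62 00 00 00 00.
K' ⊕ ipad = 54 36 36 36 36; K' ⊕ opad = 3e 5c 5c 5c 5c.
m1: inner = H(54 36 36 36 36 38 61 4b 51) = 72 ef; tag = H(3e 5c 5c 5c 5c 72 ef) = e52a
m2: inner = H(54 36 36 36 36 77 b9 cd 35) = ae b0; tag = H(3e 5c 5c 5c 5c ae b0) = a666 ← matches
m3: inner = H(54 36 36 36 36 38 e4 e9 42) = e6 8d; tag = H(3e 5c 5c 5c 5c e6 8d) = 839e

2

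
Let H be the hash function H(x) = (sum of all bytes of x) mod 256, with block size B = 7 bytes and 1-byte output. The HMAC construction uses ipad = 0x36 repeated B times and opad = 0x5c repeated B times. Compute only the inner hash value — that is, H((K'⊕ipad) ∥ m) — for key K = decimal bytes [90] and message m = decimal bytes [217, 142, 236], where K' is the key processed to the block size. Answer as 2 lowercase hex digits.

Key decimal bytes [90] = 5a is 1 byte ≤ B = 7; zero-pad to 7 bytes: K' = 5a 00 00 00 00 00 00.
K' ⊕ ipad = 6c 36 36 36 36 36 36.
Inner input = 6c 36 36 36 36 36 36 ∥ d9 8e ec.
Inner hash: sum = 108+54+54+54+54+54+54+217+142+236 = 1027; mod 256 = 3 → 03.

03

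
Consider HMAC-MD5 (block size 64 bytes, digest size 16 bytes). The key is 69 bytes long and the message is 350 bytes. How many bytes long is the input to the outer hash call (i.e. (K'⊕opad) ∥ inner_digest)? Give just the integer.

80

Key is 69 > 64 bytes, so it is hashed to 16 bytes then zero-padded to 64: |K'| = 64.
Outer input = (K'⊕opad) ∥ H(inner) → 64 + 16 = 80 bytes.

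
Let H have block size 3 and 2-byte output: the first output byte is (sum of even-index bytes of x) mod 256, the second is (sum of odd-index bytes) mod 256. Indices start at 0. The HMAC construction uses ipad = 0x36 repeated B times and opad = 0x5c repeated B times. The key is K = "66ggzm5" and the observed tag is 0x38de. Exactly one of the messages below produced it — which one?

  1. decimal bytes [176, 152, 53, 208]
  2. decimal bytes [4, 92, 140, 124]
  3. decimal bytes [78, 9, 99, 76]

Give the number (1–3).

Key "66ggzm5" = 36 36 67 67 7a 6d 35 is 7 bytes > B = 3, so hash it first: H(key) = 4c 0a, then zero-pad to 3 bytes: K' = 4c 0a 00.
K' ⊕ ipad = 7a 3c 36; K' ⊕ opad = 10 56 5c.
m1: inner = H(7a 3c 36 b0 98 35 d0) = 18 21; tag = H(10 56 5c 18 21) = 8d6e
m2: inner = H(7a 3c 36 04 5c 8c 7c) = 88 cc; tag = H(10 56 5c 88 cc) = 38de ← matches
m3: inner = H(7a 3c 36 4e 09 63 4c) = 05 ed; tag = H(10 56 5c 05 ed) = 595b

2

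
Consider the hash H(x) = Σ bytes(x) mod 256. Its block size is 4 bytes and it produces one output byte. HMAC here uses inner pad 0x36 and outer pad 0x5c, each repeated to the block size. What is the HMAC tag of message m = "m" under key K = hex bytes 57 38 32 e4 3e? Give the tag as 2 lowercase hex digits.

Key hex bytes 57 38 32 e4 3e is 5 bytes > B = 4, so hash it first: H(key) = e3, then zero-pad to 4 bytes: K' = e3 00 00 00.
K' ⊕ ipad = d5 36 36 36.  K' ⊕ opad = bf 5c 5c 5c.
Inner input = (K'⊕ipad) ∥ m = d5 36 36 36 ∥ 6d.
Inner hash: sum = 213+54+54+54+109 = 484; mod 256 = 228 → e4.
Outer input = (K'⊕opad) ∥ inner = bf 5c 5c 5c ∥ e4.
Outer hash (tag): sum = 191+92+92+92+228 = 695; mod 256 = 183 → b7.

b7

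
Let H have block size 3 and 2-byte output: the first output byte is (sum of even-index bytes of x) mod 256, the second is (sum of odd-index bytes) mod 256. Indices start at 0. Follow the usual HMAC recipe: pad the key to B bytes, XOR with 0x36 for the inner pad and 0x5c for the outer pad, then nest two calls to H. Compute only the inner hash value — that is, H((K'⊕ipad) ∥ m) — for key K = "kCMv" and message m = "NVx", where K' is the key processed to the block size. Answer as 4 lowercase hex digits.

Key "kCMv" = 6b 43 4d 76 is 4 bytes > B = 3, so hash it first: H(key) = b8 b9, then zero-pad to 3 bytes: K' = b8 b9 00.
K' ⊕ ipad = 8e 8f 36.
Inner input = 8e 8f 36 ∥ 4e 56 78.
Inner hash: even-index sum = 282 mod 256 = 26; odd-index sum = 341 mod 256 = 85 → 1a 55.

1a55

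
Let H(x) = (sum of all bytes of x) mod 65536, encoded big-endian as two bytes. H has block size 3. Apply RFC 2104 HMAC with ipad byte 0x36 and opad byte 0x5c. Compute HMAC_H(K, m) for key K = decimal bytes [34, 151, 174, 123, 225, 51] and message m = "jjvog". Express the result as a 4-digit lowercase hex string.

Key decimal bytes [34, 151, 174, 123, 225, 51] = 22 97 ae 7b e1 33 is 6 bytes > B = 3, so hash it first: H(key) = 02 f6, then zero-pad to 3 bytes: K' = 02 f6 00.
K' ⊕ ipad = 34 c0 36.  K' ⊕ opad = 5e aa 5c.
Inner input = (K'⊕ipad) ∥ m = 34 c0 36 ∥ 6a 6a 76 6f 67.
Inner hash: sum = 52+192+54+106+106+118+111+103 = 842 → 03 4a.
Outer input = (K'⊕opad) ∥ inner = 5e aa 5c ∥ 03 4a.
Outer hash (tag): sum = 94+170+92+3+74 = 433 → 01 b1.

01b1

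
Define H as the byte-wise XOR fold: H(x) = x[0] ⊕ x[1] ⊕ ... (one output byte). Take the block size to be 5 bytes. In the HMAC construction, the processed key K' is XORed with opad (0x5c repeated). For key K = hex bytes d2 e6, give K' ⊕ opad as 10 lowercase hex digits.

8eba5c5c5c

Key hex bytes d2 e6 is 2 bytes ≤ B = 5; zero-pad to 5 bytes: K' = d2 e6 00 00 00.
XOR each byte with 0x5c: d2⊕5c=8e, e6⊕5c=ba, 00⊕5c=5c, 00⊕5c=5c, 00⊕5c=5c.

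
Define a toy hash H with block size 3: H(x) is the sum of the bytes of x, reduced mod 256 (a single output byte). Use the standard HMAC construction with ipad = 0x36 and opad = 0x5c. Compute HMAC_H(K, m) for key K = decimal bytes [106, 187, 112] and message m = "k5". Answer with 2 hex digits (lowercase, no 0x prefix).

18

Key decimal bytes [106, 187, 112] = 6a bb 70 is exactly B = 3 bytes: K' = 6a bb 70.
K' ⊕ ipad = 5c 8d 46.  K' ⊕ opad = 36 e7 2c.
Inner input = (K'⊕ipad) ∥ m = 5c 8d 46 ∥ 6b 35.
Inner hash: sum = 92+141+70+107+53 = 463; mod 256 = 207 → cf.
Outer input = (K'⊕opad) ∥ inner = 36 e7 2c ∥ cf.
Outer hash (tag): sum = 54+231+44+207 = 536; mod 256 = 24 → 18.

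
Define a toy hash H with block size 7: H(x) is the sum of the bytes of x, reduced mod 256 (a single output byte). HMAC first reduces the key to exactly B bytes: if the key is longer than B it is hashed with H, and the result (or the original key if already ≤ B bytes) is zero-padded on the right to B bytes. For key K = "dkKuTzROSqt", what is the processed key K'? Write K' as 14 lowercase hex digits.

|K| = 11 > B = 7, so first hash the key.
H(K): sum = 100+107+75+117+84+122+82+79+83+113+116 = 1078; mod 256 = 54 → 36.
Zero-pad H(K) = 36 to 7 bytes: K' = 36 00 00 00 00 00 00.

36000000000000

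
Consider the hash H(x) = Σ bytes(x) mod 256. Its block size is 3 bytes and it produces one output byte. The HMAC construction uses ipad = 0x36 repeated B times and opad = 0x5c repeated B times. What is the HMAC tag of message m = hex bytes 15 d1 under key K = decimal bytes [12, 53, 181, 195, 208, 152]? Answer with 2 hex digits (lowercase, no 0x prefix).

Key decimal bytes [12, 53, 181, 195, 208, 152] = 0c 35 b5 c3 d0 98 is 6 bytes > B = 3, so hash it first: H(key) = 21, then zero-pad to 3 bytes: K' = 21 00 00.
K' ⊕ ipad = 17 36 36.  K' ⊕ opad = 7d 5c 5c.
Inner input = (K'⊕ipad) ∥ m = 17 36 36 ∥ 15 d1.
Inner hash: sum = 23+54+54+21+209 = 361; mod 256 = 105 → 69.
Outer input = (K'⊕opad) ∥ inner = 7d 5c 5c ∥ 69.
Outer hash (tag): sum = 125+92+92+105 = 414; mod 256 = 158 → 9e.

9e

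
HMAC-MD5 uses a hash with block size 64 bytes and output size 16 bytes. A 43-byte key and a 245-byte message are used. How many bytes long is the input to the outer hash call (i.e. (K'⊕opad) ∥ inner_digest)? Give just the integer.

Key is 43 ≤ 64 bytes, zero-padded: |K'| = 64.
Outer input = (K'⊕opad) ∥ H(inner) → 64 + 16 = 80 bytes.

80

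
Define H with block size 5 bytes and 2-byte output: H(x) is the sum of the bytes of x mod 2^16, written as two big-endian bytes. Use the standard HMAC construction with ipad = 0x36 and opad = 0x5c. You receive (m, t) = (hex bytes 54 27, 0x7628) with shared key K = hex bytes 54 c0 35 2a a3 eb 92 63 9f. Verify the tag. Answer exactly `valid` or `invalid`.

invalid

Key hex bytes 54 c0 35 2a a3 eb 92 63 9f is 9 bytes > B = 5, so hash it first: H(key) = 04 95, then zero-pad to 5 bytes: K' = 04 95 00 00 00.
K' ⊕ ipad = 32 a3 36 36 36; K' ⊕ opad = 58 c9 5c 5c 5c.
Inner hash: sum = 50+163+54+54+54+84+39 = 498 → 01 f2.
Outer hash (recomputed tag): sum = 88+201+92+92+92+1+242 = 808 → 03 28.
Recomputed tag = 0328; claimed = 7628 → mismatch.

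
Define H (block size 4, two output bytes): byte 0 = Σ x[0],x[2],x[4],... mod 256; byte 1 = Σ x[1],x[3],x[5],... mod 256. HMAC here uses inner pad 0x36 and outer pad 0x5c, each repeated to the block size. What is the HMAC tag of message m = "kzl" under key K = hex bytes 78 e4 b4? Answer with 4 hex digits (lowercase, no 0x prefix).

b396

Key hex bytes 78 e4 b4 is 3 bytes ≤ B = 4; zero-pad to 4 bytes: K' = 78 e4 b4 00.
K' ⊕ ipad = 4e d2 82 36.  K' ⊕ opad = 24 b8 e8 5c.
Inner input = (K'⊕ipad) ∥ m = 4e d2 82 36 ∥ 6b 7a 6c.
Inner hash: even-index sum = 423 mod 256 = 167; odd-index sum = 386 mod 256 = 130 → a7 82.
Outer input = (K'⊕opad) ∥ inner = 24 b8 e8 5c ∥ a7 82.
Outer hash (tag): even-index sum = 435 mod 256 = 179; odd-index sum = 406 mod 256 = 150 → b3 96.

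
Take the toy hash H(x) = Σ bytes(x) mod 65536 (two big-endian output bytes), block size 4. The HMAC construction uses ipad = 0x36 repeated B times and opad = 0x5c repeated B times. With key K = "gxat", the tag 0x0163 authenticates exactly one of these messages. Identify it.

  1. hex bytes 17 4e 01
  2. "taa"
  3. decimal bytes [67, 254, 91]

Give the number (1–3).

Key "gxat" = 67 78 61 74 is exactly B = 4 bytes: K' = 67 78 61 74.
K' ⊕ ipad = 51 4e 57 42; K' ⊕ opad = 3b 24 3d 28.
m1: inner = H(51 4e 57 42 17 4e 01) = 01 9e; tag = H(3b 24 3d 28 01 9e) = 0163 ← matches
m2: inner = H(51 4e 57 42 74 61 61) = 02 6e; tag = H(3b 24 3d 28 02 6e) = 0134
m3: inner = H(51 4e 57 42 43 fe 5b) = 02 d4; tag = H(3b 24 3d 28 02 d4) = 019a

1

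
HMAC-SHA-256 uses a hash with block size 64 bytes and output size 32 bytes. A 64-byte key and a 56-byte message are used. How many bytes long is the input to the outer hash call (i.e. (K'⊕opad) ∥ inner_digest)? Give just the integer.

Key is 64 ≤ 64 bytes, zero-padded: |K'| = 64.
Outer input = (K'⊕opad) ∥ H(inner) → 64 + 32 = 96 bytes.

96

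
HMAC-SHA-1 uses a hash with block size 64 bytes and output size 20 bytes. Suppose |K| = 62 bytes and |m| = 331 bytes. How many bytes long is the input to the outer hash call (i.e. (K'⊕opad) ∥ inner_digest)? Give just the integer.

84

Key is 62 ≤ 64 bytes, zero-padded: |K'| = 64.
Outer input = (K'⊕opad) ∥ H(inner) → 64 + 20 = 84 bytes.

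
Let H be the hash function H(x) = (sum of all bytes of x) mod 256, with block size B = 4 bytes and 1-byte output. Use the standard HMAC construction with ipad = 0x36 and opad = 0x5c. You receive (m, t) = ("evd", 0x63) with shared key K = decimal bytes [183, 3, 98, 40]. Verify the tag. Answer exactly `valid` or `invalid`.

valid

Key decimal bytes [183, 3, 98, 40] = b7 03 62 28 is exactly B = 4 bytes: K' = b7 03 62 28.
K' ⊕ ipad = 81 35 54 1e; K' ⊕ opad = eb 5f 3e 74.
Inner hash: sum = 129+53+84+30+101+118+100 = 615; mod 256 = 103 → 67.
Outer hash (recomputed tag): sum = 235+95+62+116+103 = 611; mod 256 = 99 → 63.
Recomputed tag = 63; claimed = 63 → match.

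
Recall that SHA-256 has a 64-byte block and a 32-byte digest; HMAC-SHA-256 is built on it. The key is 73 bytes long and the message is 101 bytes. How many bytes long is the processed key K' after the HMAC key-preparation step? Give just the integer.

Key is 73 > 64 bytes, so it is hashed to 32 bytes then zero-padded to 64: |K'| = 64.

64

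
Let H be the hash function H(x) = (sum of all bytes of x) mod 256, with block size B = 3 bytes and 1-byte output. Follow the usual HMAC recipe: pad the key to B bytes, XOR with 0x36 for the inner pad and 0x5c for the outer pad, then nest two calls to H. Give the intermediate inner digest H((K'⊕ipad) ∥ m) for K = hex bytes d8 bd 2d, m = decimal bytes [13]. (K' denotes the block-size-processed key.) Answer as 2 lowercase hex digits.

Key hex bytes d8 bd 2d is exactly B = 3 bytes: K' = d8 bd 2d.
K' ⊕ ipad = ee 8b 1b.
Inner input = ee 8b 1b ∥ 0d.
Inner hash: sum = 238+139+27+13 = 417; mod 256 = 161 → a1.

a1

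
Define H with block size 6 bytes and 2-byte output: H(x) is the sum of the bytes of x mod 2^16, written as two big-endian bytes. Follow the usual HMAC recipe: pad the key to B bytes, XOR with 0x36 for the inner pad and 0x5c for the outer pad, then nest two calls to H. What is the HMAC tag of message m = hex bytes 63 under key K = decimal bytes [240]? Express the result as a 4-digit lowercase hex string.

02b1

Key decimal bytes [240] = f0 is 1 byte ≤ B = 6; zero-pad to 6 bytes: K' = f0 00 00 00 00 00.
K' ⊕ ipad = c6 36 36 36 36 36.  K' ⊕ opad = ac 5c 5c 5c 5c 5c.
Inner input = (K'⊕ipad) ∥ m = c6 36 36 36 36 36 ∥ 63.
Inner hash: sum = 198+54+54+54+54+54+99 = 567 → 02 37.
Outer input = (K'⊕opad) ∥ inner = ac 5c 5c 5c 5c 5c ∥ 02 37.
Outer hash (tag): sum = 172+92+92+92+92+92+2+55 = 689 → 02 b1.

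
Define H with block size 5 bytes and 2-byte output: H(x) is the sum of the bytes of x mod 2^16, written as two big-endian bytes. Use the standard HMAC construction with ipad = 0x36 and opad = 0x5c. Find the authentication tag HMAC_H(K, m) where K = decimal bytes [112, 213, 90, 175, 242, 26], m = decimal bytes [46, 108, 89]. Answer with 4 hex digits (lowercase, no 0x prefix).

01b1

Key decimal bytes [112, 213, 90, 175, 242, 26] = 70 d5 5a af f2 1a is 6 bytes > B = 5, so hash it first: H(key) = 03 5a, then zero-pad to 5 bytes: K' = 03 5a 00 00 00.
K' ⊕ ipad = 35 6c 36 36 36.  K' ⊕ opad = 5f 06 5c 5c 5c.
Inner input = (K'⊕ipad) ∥ m = 35 6c 36 36 36 ∥ 2e 6c 59.
Inner hash: sum = 53+108+54+54+54+46+108+89 = 566 → 02 36.
Outer input = (K'⊕opad) ∥ inner = 5f 06 5c 5c 5c ∥ 02 36.
Outer hash (tag): sum = 95+6+92+92+92+2+54 = 433 → 01 b1.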